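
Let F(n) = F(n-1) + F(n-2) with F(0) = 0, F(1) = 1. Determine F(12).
Computing the sequence terms:
0, 1, 1, 2, 3, 5, 8, 13, 21, 34, 55, 89, 144

144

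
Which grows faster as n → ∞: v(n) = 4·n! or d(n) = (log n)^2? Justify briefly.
Comparing growth rates:
Growth-rate hierarchy: log n ≺ any polynomial ≺ any exponential cⁿ (c>1) ≺ n! ≺ nⁿ.
factorial dominates polylogarithmic (log n)^2 asymptotically.

v(n) grows faster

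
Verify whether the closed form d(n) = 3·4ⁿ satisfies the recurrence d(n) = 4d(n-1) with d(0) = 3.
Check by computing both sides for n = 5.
From the recurrence with d(0) = 3:
  d(0) = 3, d(1) = 12, d(2) = 48, d(3) = 192, d(4) = 768, d(5) = 3072
  so the recurrence gives d(5) = 3072.
From the proposed closed form d(n) = 3·4ⁿ:
  d(5) = 3072.
Both sides give 3072 at n = 5, and the initial condition(s) match, so the closed form is consistent.

Yes, the closed form is correct.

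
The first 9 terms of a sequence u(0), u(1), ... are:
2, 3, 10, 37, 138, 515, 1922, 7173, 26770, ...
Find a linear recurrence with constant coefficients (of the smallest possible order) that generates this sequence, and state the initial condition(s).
Look for the lowest-order linear relation among consecutive terms.
Observation: u(n) - 4·u(n-1) - (-1)·u(n-2) = 0 holds for the shown terms, and no order-1 relation u(n) = α·u(n-1) + β fits.
Check at n=3: 4·10 + (-1)·3 = 37. ✓

u(n) = 4u(n-1) - u(n-2), u(0) = 2, u(1) = 3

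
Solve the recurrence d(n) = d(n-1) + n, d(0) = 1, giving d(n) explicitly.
Recurrence: d(n) = d(n-1) + n, initial: d(0) = 1.
Telescoping: d(n) = d(0) + Σᵢ₌₁ⁿ i = 1 + n(n+1)/2.

d(n) = n(n+1)/2 + 1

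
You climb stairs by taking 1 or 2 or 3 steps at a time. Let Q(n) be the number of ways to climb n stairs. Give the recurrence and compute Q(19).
Condition on the size of the last step (1 to 3): before it there were n-1, …, n-3 stairs climbed, and these cases are disjoint, so Q(n) = Q(n-1) + Q(n-2) + Q(n-3) (order-3 linear recurrence).
Initial conditions by direct count (compositions of i into parts ≤ 3): Q(1) = 1; Q(2) = 2; Q(3) = 4.
Iterating the recurrence: Q(4) = 7, Q(5) = 13, Q(6) = 24, Q(7) = 44, Q(8) = 81, Q(9) = 149, Q(10) = 274, Q(11) = 504, Q(12) = 927, Q(13) = 1705, Q(14) = 3136, Q(15) = 5768, Q(16) = 10609, Q(17) = 19513, Q(18) = 35890, Q(19) = 66012.

Q(n) = Q(n-1) + Q(n-2) + Q(n-3), Q(1) = 1, Q(2) = 2, Q(3) = 4; Q(19) = 66012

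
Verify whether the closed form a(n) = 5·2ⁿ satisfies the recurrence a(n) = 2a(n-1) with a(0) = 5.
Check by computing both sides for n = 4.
From the recurrence with a(0) = 5:
  a(0) = 5, a(1) = 10, a(2) = 20, a(3) = 40, a(4) = 80
  so the recurrence gives a(4) = 80.
From the proposed closed form a(n) = 5·2ⁿ:
  a(4) = 80.
Both sides give 80 at n = 4, and the initial condition(s) match, so the closed form is consistent.

Yes, the closed form is correct.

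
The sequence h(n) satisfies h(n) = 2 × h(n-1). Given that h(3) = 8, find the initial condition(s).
In general h(n) = 2ⁿ · h(0). At n = 3: h(0) = h(3) / 2^3 = 8 / 8 = 1.

h(0) = 1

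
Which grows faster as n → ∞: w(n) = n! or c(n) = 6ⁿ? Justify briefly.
Comparing growth rates:
Growth-rate hierarchy: log n ≺ any polynomial ≺ any exponential cⁿ (c>1) ≺ n! ≺ nⁿ.
factorial dominates exponential base 6 asymptotically.

w(n) grows faster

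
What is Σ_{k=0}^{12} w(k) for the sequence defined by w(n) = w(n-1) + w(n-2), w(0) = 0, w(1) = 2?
Computing the sequence terms: 0, 2, 2, 4, 6, 10, 16, 26, 42, 68, 110, 178, 288
Adding these values together:

752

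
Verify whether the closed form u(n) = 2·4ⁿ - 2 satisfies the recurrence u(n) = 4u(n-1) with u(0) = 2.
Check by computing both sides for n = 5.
From the recurrence with u(0) = 2:
  u(0) = 2, u(1) = 8, u(2) = 32, u(3) = 128, u(4) = 512, u(5) = 2048
  so the recurrence gives u(5) = 2048.
From the proposed closed form u(n) = 2·4ⁿ - 2:
  u(5) = 2046.
The recurrence gives 2048 but the closed form gives 2046, so the closed form does not satisfy the recurrence.

No, the closed form is incorrect.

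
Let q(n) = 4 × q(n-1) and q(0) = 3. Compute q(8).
Computing step by step:
q(0) = 3
q(1) = 4 × 3 = 12
q(2) = 4 × 12 = 48
q(3) = 4 × 48 = 192
q(4) = 4 × 192 = 768
q(5) = 4 × 768 = 3072
q(6) = 4 × 3072 = 12288
q(7) = 4 × 12288 = 49152
q(8) = 4 × 49152 = 196608

196608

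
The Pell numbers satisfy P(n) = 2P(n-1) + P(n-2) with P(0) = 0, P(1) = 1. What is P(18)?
Computing the sequence terms:
0, 1, 2, 5, 12, 29, 70, 169, 408, 985, 2378, 5741, 13860, 33461, 80782, 195025, 470832, 1136689, 2744210

2744210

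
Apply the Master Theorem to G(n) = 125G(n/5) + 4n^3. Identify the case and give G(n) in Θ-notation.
Master Theorem template: G(n) = a·G(n/b) + f(n).
Here: a=125, b=5, f(n)=4n^3
Compute log_b(a) = log_5(125) = 3.
f(n) = 4n^3 = Θ(n^3). Case 2: G(n) = Θ(n^3 log n).

Case 2: G(n) = Θ(n^3 log n)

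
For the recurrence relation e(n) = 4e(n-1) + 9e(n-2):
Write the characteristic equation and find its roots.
Substitute e(n) = rⁿ and divide through by rⁿ⁻²: r² - 4r - 9 = 0
Discriminant: 4² + 4·9 = 52, not a perfect square, so by the quadratic formula r = (4 ± √52)/2.
General solution: e(n) = A·r₁ⁿ + B·r₂ⁿ where r₁,r₂ = (4 ± √52)/2

Characteristic: r² - 4r - 9 = 0, Roots: r = (4 ± √52)/2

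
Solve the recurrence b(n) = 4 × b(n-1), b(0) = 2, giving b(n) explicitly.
Recurrence: b(n) = 4 × b(n-1), initial: b(0) = 2.
Each term is 4 times the previous, so this is geometric with ratio 4. After n steps: b(n) = b(0)·4ⁿ = 2·4ⁿ.

b(n) = 2·4ⁿ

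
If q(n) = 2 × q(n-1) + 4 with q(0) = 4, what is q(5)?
Computing step by step:
q(0) = 4
q(1) = 2 × 4 + 4 = 12
q(2) = 2 × 12 + 4 = 28
q(3) = 2 × 28 + 4 = 60
q(4) = 2 × 60 + 4 = 124
q(5) = 2 × 124 + 4 = 252

252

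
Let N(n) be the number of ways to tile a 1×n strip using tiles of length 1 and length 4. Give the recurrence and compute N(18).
Condition on the last tile: it has length 1 (leaving a 1×(n-1) strip) or length 4 (leaving a 1×(n-4) strip), so N(n) = N(n-1) + N(n-4) (order-4 linear recurrence).
For 0 ≤ i < 4 only unit tiles fit, so N(i) = 1.
Iterating the recurrence: N(4) = 2, N(5) = 3, N(6) = 4, N(7) = 5, N(8) = 7, N(9) = 10, N(10) = 14, N(11) = 19, N(12) = 26, N(13) = 36, N(14) = 50, N(15) = 69, N(16) = 95, N(17) = 131, N(18) = 181.

N(n) = N(n-1) + N(n-4), with N(i) = 1 for 0 ≤ i < 4; N(18) = 181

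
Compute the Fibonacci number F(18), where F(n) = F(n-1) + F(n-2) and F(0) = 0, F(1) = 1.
Computing the sequence terms:
0, 1, 1, 2, 3, 5, 8, 13, 21, 34, 55, 89, 144, 233, 377, 610, 987, 1597, 2584

2584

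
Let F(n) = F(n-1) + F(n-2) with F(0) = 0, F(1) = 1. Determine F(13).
Computing the sequence terms:
0, 1, 1, 2, 3, 5, 8, 13, 21, 34, 55, 89, 144, 233

233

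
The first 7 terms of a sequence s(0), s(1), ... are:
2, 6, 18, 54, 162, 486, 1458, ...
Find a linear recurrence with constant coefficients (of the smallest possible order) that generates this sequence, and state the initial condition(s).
Look for the lowest-order linear relation among consecutive terms.
Observation: each term is 3× the previous.
Check at n=2: 3·6 = 18. ✓

s(n) = 3 × s(n-1), s(0) = 2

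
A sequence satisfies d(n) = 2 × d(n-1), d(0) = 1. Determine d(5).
Computing step by step:
d(0) = 1
d(1) = 2 × 1 = 2
d(2) = 2 × 2 = 4
d(3) = 2 × 4 = 8
d(4) = 2 × 8 = 16
d(5) = 2 × 16 = 32

32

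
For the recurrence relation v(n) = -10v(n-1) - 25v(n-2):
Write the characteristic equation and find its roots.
Substitute v(n) = rⁿ and divide through by rⁿ⁻²: r² + 10r + 25 = 0
Factor: (r + 5)² = 0, so r = -5 (double root).
General solution: v(n) = (A + Bn)·(-5)ⁿ

Characteristic: r² + 10r + 25 = 0, Roots: r = -5 (double root)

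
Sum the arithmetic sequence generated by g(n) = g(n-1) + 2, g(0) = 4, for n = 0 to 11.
Computing the sequence terms: 4, 6, 8, 10, 12, 14, 16, 18, 20, 22, 24, 26
Adding these values together:

180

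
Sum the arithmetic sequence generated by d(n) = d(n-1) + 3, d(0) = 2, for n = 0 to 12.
Computing the sequence terms: 2, 5, 8, 11, 14, 17, 20, 23, 26, 29, 32, 35, 38
Adding these values together:

260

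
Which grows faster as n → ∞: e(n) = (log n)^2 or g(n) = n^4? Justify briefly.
Comparing growth rates:
Growth-rate hierarchy: log n ≺ any polynomial ≺ any exponential cⁿ (c>1) ≺ n! ≺ nⁿ.
polynomial degree 4 dominates polylogarithmic (log n)^2 asymptotically.

g(n) grows faster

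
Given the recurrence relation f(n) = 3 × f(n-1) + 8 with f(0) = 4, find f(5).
Computing step by step:
f(0) = 4
f(1) = 3 × 4 + 8 = 20
f(2) = 3 × 20 + 8 = 68
f(3) = 3 × 68 + 8 = 212
f(4) = 3 × 212 + 8 = 644
f(5) = 3 × 644 + 8 = 1940

1940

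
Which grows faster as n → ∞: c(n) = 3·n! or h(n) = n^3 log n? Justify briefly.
Comparing growth rates:
Growth-rate hierarchy: log n ≺ any polynomial ≺ any exponential cⁿ (c>1) ≺ n! ≺ nⁿ.
factorial dominates polynomial degree 3 (with log factor) asymptotically.

c(n) grows faster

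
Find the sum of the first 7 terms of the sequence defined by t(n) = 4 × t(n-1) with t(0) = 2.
Computing the sequence terms: 2, 8, 32, 128, 512, 2048, 8192
Adding these values together:

10922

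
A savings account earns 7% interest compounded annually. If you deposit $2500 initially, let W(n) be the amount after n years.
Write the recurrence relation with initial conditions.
Each year the balance grows by 7%, i.e. is multiplied by 1 + 7/100 = 1.07, so W(n) = 1.07 × W(n-1). The initial deposit gives W(0) = 2500.
Unrolling gives the closed form W(n) = 2500 × (1.07)ⁿ.

W(n) = 1.07 × W(n-1), W(0) = 2500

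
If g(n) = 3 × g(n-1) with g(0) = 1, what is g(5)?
Computing step by step:
g(0) = 1
g(1) = 3 × 1 = 3
g(2) = 3 × 3 = 9
g(3) = 3 × 9 = 27
g(4) = 3 × 27 = 81
g(5) = 3 × 81 = 243

243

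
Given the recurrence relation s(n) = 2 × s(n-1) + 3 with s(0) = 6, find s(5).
Computing step by step:
s(0) = 6
s(1) = 2 × 6 + 3 = 15
s(2) = 2 × 15 + 3 = 33
s(3) = 2 × 33 + 3 = 69
s(4) = 2 × 69 + 3 = 141
s(5) = 2 × 141 + 3 = 285

285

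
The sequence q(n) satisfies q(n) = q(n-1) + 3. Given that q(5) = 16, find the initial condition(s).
q(5) = q(0) + 5·3, so q(0) = 16 - 15 = 1.

q(0) = 1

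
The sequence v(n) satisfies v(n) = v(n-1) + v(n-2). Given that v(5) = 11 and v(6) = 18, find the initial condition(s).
Work backwards using v(k) = v(k+2) - v(k+1):
v(4) = v(6) - v(5) = 18 - 11 = 7
v(3) = v(5) - v(4) = 11 - 7 = 4
v(2) = v(4) - v(3) = 7 - 4 = 3
v(1) = v(3) - v(2) = 4 - 3 = 1
v(0) = v(2) - v(1) = 3 - 1 = 2

v(0) = 2, v(1) = 1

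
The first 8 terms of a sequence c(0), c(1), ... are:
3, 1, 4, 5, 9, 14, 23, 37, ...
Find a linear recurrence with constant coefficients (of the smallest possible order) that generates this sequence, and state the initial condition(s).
Look for the lowest-order linear relation among consecutive terms.
Observation: c(n) - 1·c(n-1) - (1)·c(n-2) = 0 holds for the shown terms, and no order-1 relation c(n) = α·c(n-1) + β fits.
Check at n=3: 1·4 + (1)·1 = 5. ✓

c(n) = c(n-1) + c(n-2), c(0) = 3, c(1) = 1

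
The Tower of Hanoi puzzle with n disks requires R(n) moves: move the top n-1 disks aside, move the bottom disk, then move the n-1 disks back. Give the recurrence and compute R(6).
Moving n disks = move the top n-1 disks aside (R(n-1) moves) + move the largest disk (1 move) + move the n-1 disks back on top (R(n-1) moves), so R(n) = 2R(n-1) + 1, with R(1) = 1 (a single disk takes one move).
First terms: 1, 3, 7, 15, 31, 63, … — each is one less than a power of 2. Indeed R(n) + 1 = 2(R(n-1) + 1) with R(1) + 1 = 2, so R(n) + 1 = 2ⁿ and R(n) = 2ⁿ - 1.
Hence R(6) = 2^6 - 1 = 64 - 1 = 63.

R(n) = 2R(n-1) + 1, R(1) = 1; R(6) = 63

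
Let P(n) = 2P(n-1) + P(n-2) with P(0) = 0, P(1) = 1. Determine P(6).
Computing the sequence terms:
0, 1, 2, 5, 12, 29, 70

70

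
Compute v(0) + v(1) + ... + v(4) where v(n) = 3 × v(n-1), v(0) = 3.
Computing the sequence terms: 3, 9, 27, 81, 243
Adding these values together:

363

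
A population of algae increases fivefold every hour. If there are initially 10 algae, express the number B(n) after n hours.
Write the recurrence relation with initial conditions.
Each hour multiplies the count by 5, so the count after n hours depends only on the count after n-1 hours: B(n) = 5 × B(n-1). The starting count gives B(0) = 10.
Unrolling n times gives the closed form B(n) = 10 × 5ⁿ.

B(n) = 5 × B(n-1), B(0) = 10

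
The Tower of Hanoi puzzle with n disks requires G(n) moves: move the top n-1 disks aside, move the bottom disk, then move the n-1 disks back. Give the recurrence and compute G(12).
Moving n disks = move the top n-1 disks aside (G(n-1) moves) + move the largest disk (1 move) + move the n-1 disks back on top (G(n-1) moves), so G(n) = 2G(n-1) + 1, with G(1) = 1 (a single disk takes one move).
First terms: 1, 3, 7, 15, 31, 63, … — each is one less than a power of 2. Indeed G(n) + 1 = 2(G(n-1) + 1) with G(1) + 1 = 2, so G(n) + 1 = 2ⁿ and G(n) = 2ⁿ - 1.
Hence G(12) = 2^12 - 1 = 4096 - 1 = 4095.

G(n) = 2G(n-1) + 1, G(1) = 1; G(12) = 4095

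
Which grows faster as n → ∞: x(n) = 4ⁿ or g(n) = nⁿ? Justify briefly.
Comparing growth rates:
Growth-rate hierarchy: log n ≺ any polynomial ≺ any exponential cⁿ (c>1) ≺ n! ≺ nⁿ.
super-exponential nⁿ dominates exponential base 4 asymptotically.

g(n) grows faster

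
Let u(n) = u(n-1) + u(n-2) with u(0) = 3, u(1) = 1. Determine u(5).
Computing the sequence terms:
3, 1, 4, 5, 9, 14

14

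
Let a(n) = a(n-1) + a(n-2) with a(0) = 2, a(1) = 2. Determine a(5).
Computing the sequence terms:
2, 2, 4, 6, 10, 16

16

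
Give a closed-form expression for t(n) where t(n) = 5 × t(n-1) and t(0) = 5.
Recurrence: t(n) = 5 × t(n-1), initial: t(0) = 5.
Each term is 5 times the previous, so this is geometric with ratio 5. After n steps: t(n) = t(0)·5ⁿ = 5·5ⁿ.

t(n) = 5·5ⁿ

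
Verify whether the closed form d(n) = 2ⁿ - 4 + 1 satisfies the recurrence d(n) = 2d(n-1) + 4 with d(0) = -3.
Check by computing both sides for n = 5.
From the recurrence with d(0) = -3:
  d(0) = -3, d(1) = -2, d(2) = 0, d(3) = 4, d(4) = 12, d(5) = 28
  so the recurrence gives d(5) = 28.
From the proposed closed form d(n) = 2ⁿ - 4 + 1:
  d(5) = 29.
The recurrence gives 28 but the closed form gives 29, so the closed form does not satisfy the recurrence.

No, the closed form is incorrect.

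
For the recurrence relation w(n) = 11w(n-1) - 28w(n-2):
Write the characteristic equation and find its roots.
Substitute w(n) = rⁿ and divide through by rⁿ⁻²: r² - 11r + 28 = 0
Factor: (r - 4)(r - 7) = 0, so r = 4, 7.
General solution: w(n) = A·4ⁿ + B·7ⁿ

Characteristic: r² - 11r + 28 = 0, Roots: r = 4, 7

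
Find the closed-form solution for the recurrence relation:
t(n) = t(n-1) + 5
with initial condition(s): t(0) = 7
Recurrence: t(n) = t(n-1) + 5, initial: t(0) = 7.
Each step adds 5, so t(n) = t(0) + 5n = 5n + 7.

t(n) = 5n + 7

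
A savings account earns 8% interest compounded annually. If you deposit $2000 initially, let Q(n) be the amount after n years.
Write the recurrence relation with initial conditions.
Each year the balance grows by 8%, i.e. is multiplied by 1 + 8/100 = 1.08, so Q(n) = 1.08 × Q(n-1). The initial deposit gives Q(0) = 2000.
Unrolling gives the closed form Q(n) = 2000 × (1.08)ⁿ.

Q(n) = 1.08 × Q(n-1), Q(0) = 2000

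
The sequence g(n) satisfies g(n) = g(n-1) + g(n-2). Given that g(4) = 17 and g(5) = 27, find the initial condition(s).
Work backwards using g(k) = g(k+2) - g(k+1):
g(3) = g(5) - g(4) = 27 - 17 = 10
g(2) = g(4) - g(3) = 17 - 10 = 7
g(1) = g(3) - g(2) = 10 - 7 = 3
g(0) = g(2) - g(1) = 7 - 3 = 4

g(0) = 4, g(1) = 3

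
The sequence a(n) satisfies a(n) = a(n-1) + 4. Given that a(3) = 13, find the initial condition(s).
a(3) = a(0) + 3·4, so a(0) = 13 - 12 = 1.

a(0) = 1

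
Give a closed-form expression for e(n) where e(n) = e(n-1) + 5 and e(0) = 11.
Recurrence: e(n) = e(n-1) + 5, initial: e(0) = 11.
Each step adds 5, so e(n) = e(0) + 5n = 5n + 11.

e(n) = 5n + 11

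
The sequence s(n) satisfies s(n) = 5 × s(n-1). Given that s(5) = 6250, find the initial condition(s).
In general s(n) = 5ⁿ · s(0). At n = 5: s(0) = s(5) / 5^5 = 6250 / 3125 = 2.

s(0) = 2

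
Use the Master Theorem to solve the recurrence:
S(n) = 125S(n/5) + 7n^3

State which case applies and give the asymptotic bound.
Master Theorem template: S(n) = a·S(n/b) + f(n).
Here: a=125, b=5, f(n)=7n^3
Compute log_b(a) = log_5(125) = 3.
f(n) = 7n^3 = Θ(n^3). Case 2: S(n) = Θ(n^3 log n).

Case 2: S(n) = Θ(n^3 log n)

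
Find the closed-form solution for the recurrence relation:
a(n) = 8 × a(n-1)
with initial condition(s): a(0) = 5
Recurrence: a(n) = 8 × a(n-1), initial: a(0) = 5.
Each term is 8 times the previous, so this is geometric with ratio 8. After n steps: a(n) = a(0)·8ⁿ = 5·8ⁿ.

a(n) = 5·8ⁿ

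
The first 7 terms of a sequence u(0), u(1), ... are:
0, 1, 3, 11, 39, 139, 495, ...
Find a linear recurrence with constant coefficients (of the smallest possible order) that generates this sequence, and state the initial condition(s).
Look for the lowest-order linear relation among consecutive terms.
Observation: u(n) - 3·u(n-1) - (2)·u(n-2) = 0 holds for the shown terms, and no order-1 relation u(n) = α·u(n-1) + β fits.
Check at n=3: 3·3 + (2)·1 = 11. ✓

u(n) = 3u(n-1) + 2u(n-2), u(0) = 0, u(1) = 1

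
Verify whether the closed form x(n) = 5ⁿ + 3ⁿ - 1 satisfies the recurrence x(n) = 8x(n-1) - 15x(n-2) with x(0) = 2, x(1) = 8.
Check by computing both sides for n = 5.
From the recurrence with x(0) = 2, x(1) = 8:
  x(0) = 2, x(1) = 8, x(2) = 34, x(3) = 152, x(4) = 706, x(5) = 3368
  so the recurrence gives x(5) = 3368.
From the proposed closed form x(n) = 5ⁿ + 3ⁿ - 1:
  x(5) = 3367.
The recurrence gives 3368 but the closed form gives 3367, so the closed form does not satisfy the recurrence.

No, the closed form is incorrect.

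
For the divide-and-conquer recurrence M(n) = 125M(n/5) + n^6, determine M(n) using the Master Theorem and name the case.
Master Theorem template: M(n) = a·M(n/b) + f(n).
Here: a=125, b=5, f(n)=n^6
Compute log_b(a) = log_5(125) = 3.
f(n) = n^6 = Ω(n^(3+ε)) with ε = 3, and the regularity condition holds (a·f(n/b) = (a/b^6)·f(n) with a/b^6 = 5^-3 < 1). Case 3: M(n) = Θ(f(n)) = Θ(n^6).

Case 3: M(n) = Θ(n^6)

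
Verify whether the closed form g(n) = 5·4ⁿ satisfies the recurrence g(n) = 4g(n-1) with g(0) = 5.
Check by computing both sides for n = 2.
From the recurrence with g(0) = 5:
  g(0) = 5, g(1) = 20, g(2) = 80
  so the recurrence gives g(2) = 80.
From the proposed closed form g(n) = 5·4ⁿ:
  g(2) = 80.
Both sides give 80 at n = 2, and the initial condition(s) match, so the closed form is consistent.

Yes, the closed form is correct.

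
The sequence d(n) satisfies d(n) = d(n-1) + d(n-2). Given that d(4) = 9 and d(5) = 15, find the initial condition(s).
Work backwards using d(k) = d(k+2) - d(k+1):
d(3) = d(5) - d(4) = 15 - 9 = 6
d(2) = d(4) - d(3) = 9 - 6 = 3
d(1) = d(3) - d(2) = 6 - 3 = 3
d(0) = d(2) - d(1) = 3 - 3 = 0

d(0) = 0, d(1) = 3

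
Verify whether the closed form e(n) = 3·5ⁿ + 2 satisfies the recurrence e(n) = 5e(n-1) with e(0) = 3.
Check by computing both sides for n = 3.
From the recurrence with e(0) = 3:
  e(0) = 3, e(1) = 15, e(2) = 75, e(3) = 375
  so the recurrence gives e(3) = 375.
From the proposed closed form e(n) = 3·5ⁿ + 2:
  e(3) = 377.
The recurrence gives 375 but the closed form gives 377, so the closed form does not satisfy the recurrence.

No, the closed form is incorrect.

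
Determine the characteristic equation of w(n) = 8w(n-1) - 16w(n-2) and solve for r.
Substitute w(n) = rⁿ and divide through by rⁿ⁻²: r² - 8r + 16 = 0
Factor: (r - 4)² = 0, so r = 4 (double root).
General solution: w(n) = (A + Bn)·4ⁿ

Characteristic: r² - 8r + 16 = 0, Roots: r = 4 (double root)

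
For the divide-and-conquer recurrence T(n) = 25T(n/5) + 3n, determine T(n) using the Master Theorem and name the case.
Master Theorem template: T(n) = a·T(n/b) + f(n).
Here: a=25, b=5, f(n)=3n
Compute log_b(a) = log_5(25) = 2.
f(n) = 3n = O(n^(2-ε)) with ε = 1. Case 1: T(n) = Θ(n^log_b(a)) = Θ(n^2).

Case 1: T(n) = Θ(n^2)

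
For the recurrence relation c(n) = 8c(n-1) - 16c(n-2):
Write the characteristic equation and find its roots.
Substitute c(n) = rⁿ and divide through by rⁿ⁻²: r² - 8r + 16 = 0
Factor: (r - 4)² = 0, so r = 4 (double root).
General solution: c(n) = (A + Bn)·4ⁿ

Characteristic: r² - 8r + 16 = 0, Roots: r = 4 (double root)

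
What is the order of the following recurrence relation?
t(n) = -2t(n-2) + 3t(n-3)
The order is the largest lag k for which t(n-k) appears. Here the deepest term is t(n-3), so the order is 3.

Order 3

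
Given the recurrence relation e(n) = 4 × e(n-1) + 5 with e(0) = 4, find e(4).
Computing step by step:
e(0) = 4
e(1) = 4 × 4 + 5 = 21
e(2) = 4 × 21 + 5 = 89
e(3) = 4 × 89 + 5 = 361
e(4) = 4 × 361 + 5 = 1449

1449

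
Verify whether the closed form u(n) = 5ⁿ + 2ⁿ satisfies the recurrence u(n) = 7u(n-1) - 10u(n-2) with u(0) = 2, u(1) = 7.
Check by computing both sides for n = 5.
From the recurrence with u(0) = 2, u(1) = 7:
  u(0) = 2, u(1) = 7, u(2) = 29, u(3) = 133, u(4) = 641, u(5) = 3157
  so the recurrence gives u(5) = 3157.
From the proposed closed form u(n) = 5ⁿ + 2ⁿ:
  u(5) = 3157.
Both sides give 3157 at n = 5, and the initial condition(s) match, so the closed form is consistent.

Yes, the closed form is correct.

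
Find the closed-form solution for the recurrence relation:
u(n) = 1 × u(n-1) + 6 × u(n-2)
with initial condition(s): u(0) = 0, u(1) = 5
Recurrence: u(n) = 1 × u(n-1) + 6 × u(n-2), initial: u(0) = 0, u(1) = 5.
Characteristic equation: r² - 1r - 6 = 0, which factors as (r - 3)(r + 2) = 0, so r = 3, -2. General solution u(n) = A·3ⁿ + B·(-2)ⁿ. From u(0) = 0: A + B = 0. From u(1) = 5: 3A - 2B = 5. Solving gives A = 1, B = -1.

u(n) = 3ⁿ - (-2)ⁿ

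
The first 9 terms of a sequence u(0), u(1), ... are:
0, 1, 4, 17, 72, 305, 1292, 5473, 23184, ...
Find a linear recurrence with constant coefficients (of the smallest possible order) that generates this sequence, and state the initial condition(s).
Look for the lowest-order linear relation among consecutive terms.
Observation: u(n) - 4·u(n-1) - (1)·u(n-2) = 0 holds for the shown terms, and no order-1 relation u(n) = α·u(n-1) + β fits.
Check at n=3: 4·4 + (1)·1 = 17. ✓

u(n) = 4u(n-1) + u(n-2), u(0) = 0, u(1) = 1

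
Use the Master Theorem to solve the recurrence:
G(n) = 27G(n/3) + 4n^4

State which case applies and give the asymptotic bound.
Master Theorem template: G(n) = a·G(n/b) + f(n).
Here: a=27, b=3, f(n)=4n^4
Compute log_b(a) = log_3(27) = 3.
f(n) = 4n^4 = Ω(n^(3+ε)) with ε = 1, and the regularity condition holds (a·f(n/b) = (a/b^4)·f(n) with a/b^4 = 3^-1 < 1). Case 3: G(n) = Θ(f(n)) = Θ(n^4).

Case 3: G(n) = Θ(n^4)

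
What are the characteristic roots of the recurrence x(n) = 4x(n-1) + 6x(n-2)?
Substitute x(n) = rⁿ and divide through by rⁿ⁻²: r² - 4r - 6 = 0
Discriminant: 4² + 4·6 = 40, not a perfect square, so by the quadratic formula r = (4 ± √40)/2.
General solution: x(n) = A·r₁ⁿ + B·r₂ⁿ where r₁,r₂ = (4 ± √40)/2

Characteristic: r² - 4r - 6 = 0, Roots: r = (4 ± √40)/2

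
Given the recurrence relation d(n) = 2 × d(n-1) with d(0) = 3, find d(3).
Computing step by step:
d(0) = 3
d(1) = 2 × 3 = 6
d(2) = 2 × 6 = 12
d(3) = 2 × 12 = 24

24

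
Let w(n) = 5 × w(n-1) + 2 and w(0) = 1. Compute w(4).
Computing step by step:
w(0) = 1
w(1) = 5 × 1 + 2 = 7
w(2) = 5 × 7 + 2 = 37
w(3) = 5 × 37 + 2 = 187
w(4) = 5 × 187 + 2 = 937

937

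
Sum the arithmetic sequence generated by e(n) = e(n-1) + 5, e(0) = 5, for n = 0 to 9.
Computing the sequence terms: 5, 10, 15, 20, 25, 30, 35, 40, 45, 50
Adding these values together:

275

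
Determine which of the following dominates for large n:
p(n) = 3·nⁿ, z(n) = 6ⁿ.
Comparing growth rates:
Growth-rate hierarchy: log n ≺ any polynomial ≺ any exponential cⁿ (c>1) ≺ n! ≺ nⁿ.
super-exponential nⁿ dominates exponential base 6 asymptotically.

p(n) grows faster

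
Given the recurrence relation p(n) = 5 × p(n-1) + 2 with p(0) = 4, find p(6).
Computing step by step:
p(0) = 4
p(1) = 5 × 4 + 2 = 22
p(2) = 5 × 22 + 2 = 112
p(3) = 5 × 112 + 2 = 562
p(4) = 5 × 562 + 2 = 2812
p(5) = 5 × 2812 + 2 = 14062
p(6) = 5 × 14062 + 2 = 70312

70312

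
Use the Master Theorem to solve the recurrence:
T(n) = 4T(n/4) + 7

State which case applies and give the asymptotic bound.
Master Theorem template: T(n) = a·T(n/b) + f(n).
Here: a=4, b=4, f(n)=7
Compute log_b(a) = log_4(4) = 1.
f(n) = 7 = O(n^(1-ε)) with ε = 1. Case 1: T(n) = Θ(n^log_b(a)) = Θ(n).

Case 1: T(n) = Θ(n)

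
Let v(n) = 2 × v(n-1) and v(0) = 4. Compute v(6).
Computing step by step:
v(0) = 4
v(1) = 2 × 4 = 8
v(2) = 2 × 8 = 16
v(3) = 2 × 16 = 32
v(4) = 2 × 32 = 64
v(5) = 2 × 64 = 128
v(6) = 2 × 128 = 256

256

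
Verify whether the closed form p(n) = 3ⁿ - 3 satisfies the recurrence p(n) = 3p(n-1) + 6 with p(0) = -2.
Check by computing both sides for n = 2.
From the recurrence with p(0) = -2:
  p(0) = -2, p(1) = 0, p(2) = 6
  so the recurrence gives p(2) = 6.
From the proposed closed form p(n) = 3ⁿ - 3:
  p(2) = 6.
Both sides give 6 at n = 2, and the initial condition(s) match, so the closed form is consistent.

Yes, the closed form is correct.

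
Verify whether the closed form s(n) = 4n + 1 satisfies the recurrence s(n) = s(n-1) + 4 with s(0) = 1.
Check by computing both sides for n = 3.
From the recurrence with s(0) = 1:
  s(0) = 1, s(1) = 5, s(2) = 9, s(3) = 13
  so the recurrence gives s(3) = 13.
From the proposed closed form s(n) = 4n + 1:
  s(3) = 13.
Both sides give 13 at n = 3, and the initial condition(s) match, so the closed form is consistent.

Yes, the closed form is correct.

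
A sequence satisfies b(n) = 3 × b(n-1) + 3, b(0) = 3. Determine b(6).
Computing step by step:
b(0) = 3
b(1) = 3 × 3 + 3 = 12
b(2) = 3 × 12 + 3 = 39
b(3) = 3 × 39 + 3 = 120
b(4) = 3 × 120 + 3 = 363
b(5) = 3 × 363 + 3 = 1092
b(6) = 3 × 1092 + 3 = 3279

3279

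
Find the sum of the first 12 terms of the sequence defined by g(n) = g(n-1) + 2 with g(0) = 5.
Computing the sequence terms: 5, 7, 9, 11, 13, 15, 17, 19, 21, 23, 25, 27
Adding these values together:

192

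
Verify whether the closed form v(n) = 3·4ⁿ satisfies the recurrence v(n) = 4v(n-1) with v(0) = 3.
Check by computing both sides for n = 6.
From the recurrence with v(0) = 3:
  v(0) = 3, v(1) = 12, v(2) = 48, v(3) = 192, v(4) = 768, v(5) = 3072, v(6) = 12288
  so the recurrence gives v(6) = 12288.
From the proposed closed form v(n) = 3·4ⁿ:
  v(6) = 12288.
Both sides give 12288 at n = 6, and the initial condition(s) match, so the closed form is consistent.

Yes, the closed form is correct.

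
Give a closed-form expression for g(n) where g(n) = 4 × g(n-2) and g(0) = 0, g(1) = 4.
Recurrence: g(n) = 4 × g(n-2), initial: g(0) = 0, g(1) = 4.
Characteristic equation: r² - 4 = 0, which factors as (r - 2)(r + 2) = 0, so r = 2, -2. General solution g(n) = A·2ⁿ + B·(-2)ⁿ. From g(0) = 0: A + B = 0. From g(1) = 4: 2A - 2B = 4. Solving gives A = 1, B = -1.

g(n) = 2ⁿ - (-2)ⁿ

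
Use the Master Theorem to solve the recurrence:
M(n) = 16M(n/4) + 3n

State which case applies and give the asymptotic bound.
Master Theorem template: M(n) = a·M(n/b) + f(n).
Here: a=16, b=4, f(n)=3n
Compute log_b(a) = log_4(16) = 2.
f(n) = 3n = O(n^(2-ε)) with ε = 1. Case 1: M(n) = Θ(n^log_b(a)) = Θ(n^2).

Case 1: M(n) = Θ(n^2)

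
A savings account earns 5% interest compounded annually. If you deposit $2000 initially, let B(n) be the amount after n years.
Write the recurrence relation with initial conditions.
Each year the balance grows by 5%, i.e. is multiplied by 1 + 5/100 = 1.05, so B(n) = 1.05 × B(n-1). The initial deposit gives B(0) = 2000.
Unrolling gives the closed form B(n) = 2000 × (1.05)ⁿ.

B(n) = 1.05 × B(n-1), B(0) = 2000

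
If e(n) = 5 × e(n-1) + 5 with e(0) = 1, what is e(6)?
Computing step by step:
e(0) = 1
e(1) = 5 × 1 + 5 = 10
e(2) = 5 × 10 + 5 = 55
e(3) = 5 × 55 + 5 = 280
e(4) = 5 × 280 + 5 = 1405
e(5) = 5 × 1405 + 5 = 7030
e(6) = 5 × 7030 + 5 = 35155

35155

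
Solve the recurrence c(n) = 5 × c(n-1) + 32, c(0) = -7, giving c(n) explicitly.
Recurrence: c(n) = 5 × c(n-1) + 32, initial: c(0) = -7.
Try c(n) = A·5ⁿ + C. Substituting: A·5ⁿ + C = 5(A·5ⁿ⁻¹ + C) + 32 = A·5ⁿ + 5C + 32, so C = 5C + 32, giving C = -8. Then c(0) = A - 8 = -7 gives A = 1.

c(n) = 5ⁿ - 8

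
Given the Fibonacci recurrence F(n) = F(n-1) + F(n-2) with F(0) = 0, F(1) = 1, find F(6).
Computing the sequence terms:
0, 1, 1, 2, 3, 5, 8

8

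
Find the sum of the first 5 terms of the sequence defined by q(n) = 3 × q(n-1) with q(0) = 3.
Computing the sequence terms: 3, 9, 27, 81, 243
Adding these values together:

363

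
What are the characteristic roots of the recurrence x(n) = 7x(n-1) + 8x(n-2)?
Substitute x(n) = rⁿ and divide through by rⁿ⁻²: r² - 7r - 8 = 0
Factor: (r + 1)(r - 8) = 0, so r = -1, 8.
General solution: x(n) = A·(-1)ⁿ + B·8ⁿ

Characteristic: r² - 7r - 8 = 0, Roots: r = -1, 8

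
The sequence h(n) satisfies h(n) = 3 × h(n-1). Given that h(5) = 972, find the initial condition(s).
In general h(n) = 3ⁿ · h(0). At n = 5: h(0) = h(5) / 3^5 = 972 / 243 = 4.

h(0) = 4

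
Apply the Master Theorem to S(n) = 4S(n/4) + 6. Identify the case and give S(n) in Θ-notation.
Master Theorem template: S(n) = a·S(n/b) + f(n).
Here: a=4, b=4, f(n)=6
Compute log_b(a) = log_4(4) = 1.
f(n) = 6 = O(n^(1-ε)) with ε = 1. Case 1: S(n) = Θ(n^log_b(a)) = Θ(n).

Case 1: S(n) = Θ(n)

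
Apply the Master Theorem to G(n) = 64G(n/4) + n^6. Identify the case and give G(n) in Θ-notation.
Master Theorem template: G(n) = a·G(n/b) + f(n).
Here: a=64, b=4, f(n)=n^6
Compute log_b(a) = log_4(64) = 3.
f(n) = n^6 = Ω(n^(3+ε)) with ε = 3, and the regularity condition holds (a·f(n/b) = (a/b^6)·f(n) with a/b^6 = 4^-3 < 1). Case 3: G(n) = Θ(f(n)) = Θ(n^6).

Case 3: G(n) = Θ(n^6)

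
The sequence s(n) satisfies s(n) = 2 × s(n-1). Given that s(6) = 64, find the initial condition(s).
In general s(n) = 2ⁿ · s(0). At n = 6: s(0) = s(6) / 2^6 = 64 / 64 = 1.

s(0) = 1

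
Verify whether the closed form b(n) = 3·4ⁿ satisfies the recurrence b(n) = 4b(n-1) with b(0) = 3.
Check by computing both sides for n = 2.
From the recurrence with b(0) = 3:
  b(0) = 3, b(1) = 12, b(2) = 48
  so the recurrence gives b(2) = 48.
From the proposed closed form b(n) = 3·4ⁿ:
  b(2) = 48.
Both sides give 48 at n = 2, and the initial condition(s) match, so the closed form is consistent.

Yes, the closed form is correct.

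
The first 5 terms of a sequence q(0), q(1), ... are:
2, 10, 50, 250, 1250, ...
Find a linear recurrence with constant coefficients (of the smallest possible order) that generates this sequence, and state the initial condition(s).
Look for the lowest-order linear relation among consecutive terms.
Observation: each term is 5× the previous.
Check at n=2: 5·10 = 50. ✓

q(n) = 5 × q(n-1), q(0) = 2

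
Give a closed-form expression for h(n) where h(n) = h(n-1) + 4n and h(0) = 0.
Recurrence: h(n) = h(n-1) + 4n, initial: h(0) = 0.
Telescoping: h(n) = h(0) + 4·Σᵢ₌₁ⁿ i = 0 + 4·n(n+1)/2.

h(n) = 4·n(n+1)/2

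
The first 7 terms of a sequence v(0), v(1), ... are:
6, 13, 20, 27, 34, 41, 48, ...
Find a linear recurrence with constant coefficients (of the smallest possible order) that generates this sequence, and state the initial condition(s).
Look for the lowest-order linear relation among consecutive terms.
Observation: consecutive differences are constant (= 7).
Check at n=2: 1·13 + 7 = 20. ✓

v(n) = v(n-1) + 7, v(0) = 6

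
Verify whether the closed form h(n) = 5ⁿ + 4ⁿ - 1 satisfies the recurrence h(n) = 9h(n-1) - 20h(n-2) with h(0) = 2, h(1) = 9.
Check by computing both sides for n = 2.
From the recurrence with h(0) = 2, h(1) = 9:
  h(0) = 2, h(1) = 9, h(2) = 41
  so the recurrence gives h(2) = 41.
From the proposed closed form h(n) = 5ⁿ + 4ⁿ - 1:
  h(2) = 40.
The recurrence gives 41 but the closed form gives 40, so the closed form does not satisfy the recurrence.

No, the closed form is incorrect.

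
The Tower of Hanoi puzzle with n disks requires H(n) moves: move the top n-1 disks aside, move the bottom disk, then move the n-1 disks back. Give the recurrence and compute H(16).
Moving n disks = move the top n-1 disks aside (H(n-1) moves) + move the largest disk (1 move) + move the n-1 disks back on top (H(n-1) moves), so H(n) = 2H(n-1) + 1, with H(1) = 1 (a single disk takes one move).
First terms: 1, 3, 7, 15, 31, 63, … — each is one less than a power of 2. Indeed H(n) + 1 = 2(H(n-1) + 1) with H(1) + 1 = 2, so H(n) + 1 = 2ⁿ and H(n) = 2ⁿ - 1.
Hence H(16) = 2^16 - 1 = 65536 - 1 = 65535.

H(n) = 2H(n-1) + 1, H(1) = 1; H(16) = 65535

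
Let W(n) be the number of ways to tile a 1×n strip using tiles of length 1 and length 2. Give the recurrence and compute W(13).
Condition on the last tile: it has length 1 (leaving a 1×(n-1) strip) or length 2 (leaving a 1×(n-2) strip), so W(n) = W(n-1) + W(n-2) (order-2 linear recurrence).
For 0 ≤ i < 2 only unit tiles fit, so W(i) = 1.
Iterating the recurrence: W(2) = 2, W(3) = 3, W(4) = 5, W(5) = 8, W(6) = 13, W(7) = 21, W(8) = 34, W(9) = 55, W(10) = 89, W(11) = 144, W(12) = 233, W(13) = 377.

W(n) = W(n-1) + W(n-2), with W(i) = 1 for 0 ≤ i < 2; W(13) = 377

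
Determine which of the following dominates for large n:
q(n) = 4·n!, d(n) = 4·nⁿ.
Comparing growth rates:
Growth-rate hierarchy: log n ≺ any polynomial ≺ any exponential cⁿ (c>1) ≺ n! ≺ nⁿ.
super-exponential nⁿ dominates factorial asymptotically.

d(n) grows faster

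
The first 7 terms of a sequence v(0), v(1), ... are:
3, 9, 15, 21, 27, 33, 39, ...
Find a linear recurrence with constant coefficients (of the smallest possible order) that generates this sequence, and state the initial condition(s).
Look for the lowest-order linear relation among consecutive terms.
Observation: consecutive differences are constant (= 6).
Check at n=2: 1·9 + 6 = 15. ✓

v(n) = v(n-1) + 6, v(0) = 3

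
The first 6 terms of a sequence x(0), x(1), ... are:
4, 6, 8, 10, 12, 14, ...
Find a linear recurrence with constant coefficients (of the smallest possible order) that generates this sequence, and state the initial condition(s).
Look for the lowest-order linear relation among consecutive terms.
Observation: consecutive differences are constant (= 2).
Check at n=2: 1·6 + 2 = 8. ✓

x(n) = x(n-1) + 2, x(0) = 4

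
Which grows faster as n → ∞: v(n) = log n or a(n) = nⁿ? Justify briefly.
Comparing growth rates:
Growth-rate hierarchy: log n ≺ any polynomial ≺ any exponential cⁿ (c>1) ≺ n! ≺ nⁿ.
super-exponential nⁿ dominates logarithmic asymptotically.

a(n) grows faster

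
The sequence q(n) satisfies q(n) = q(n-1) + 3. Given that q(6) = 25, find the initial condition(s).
q(6) = q(0) + 6·3, so q(0) = 25 - 18 = 7.

q(0) = 7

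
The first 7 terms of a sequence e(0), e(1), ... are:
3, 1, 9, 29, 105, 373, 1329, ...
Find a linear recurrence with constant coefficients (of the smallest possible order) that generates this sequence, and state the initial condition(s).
Look for the lowest-order linear relation among consecutive terms.
Observation: e(n) - 3·e(n-1) - (2)·e(n-2) = 0 holds for the shown terms, and no order-1 relation e(n) = α·e(n-1) + β fits.
Check at n=3: 3·9 + (2)·1 = 29. ✓

e(n) = 3e(n-1) + 2e(n-2), e(0) = 3, e(1) = 1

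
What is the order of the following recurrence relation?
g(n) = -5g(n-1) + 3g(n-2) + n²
The order is the largest lag k for which g(n-k) appears. Here the deepest term is g(n-2) (the n² term is non-homogeneous and does not affect the order), so the order is 2.

Order 2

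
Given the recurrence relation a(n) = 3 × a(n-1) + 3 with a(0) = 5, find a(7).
Computing step by step:
a(0) = 5
a(1) = 3 × 5 + 3 = 18
a(2) = 3 × 18 + 3 = 57
a(3) = 3 × 57 + 3 = 174
a(4) = 3 × 174 + 3 = 525
a(5) = 3 × 525 + 3 = 1578
a(6) = 3 × 1578 + 3 = 4737
a(7) = 3 × 4737 + 3 = 14214

14214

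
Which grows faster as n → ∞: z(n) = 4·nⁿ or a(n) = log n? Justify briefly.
Comparing growth rates:
Growth-rate hierarchy: log n ≺ any polynomial ≺ any exponential cⁿ (c>1) ≺ n! ≺ nⁿ.
super-exponential nⁿ dominates logarithmic asymptotically.

z(n) grows faster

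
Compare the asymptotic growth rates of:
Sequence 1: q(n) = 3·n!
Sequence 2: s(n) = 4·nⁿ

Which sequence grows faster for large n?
Comparing growth rates:
Growth-rate hierarchy: log n ≺ any polynomial ≺ any exponential cⁿ (c>1) ≺ n! ≺ nⁿ.
super-exponential nⁿ dominates factorial asymptotically.

s(n) grows faster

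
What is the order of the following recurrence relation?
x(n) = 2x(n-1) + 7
The order is the largest lag k for which x(n-k) appears. Here the deepest term is x(n-1) (the 7 term is non-homogeneous and does not affect the order), so the order is 1.

Order 1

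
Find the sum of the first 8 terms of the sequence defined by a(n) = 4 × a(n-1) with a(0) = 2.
Computing the sequence terms: 2, 8, 32, 128, 512, 2048, 8192, 32768
Adding these values together:

43690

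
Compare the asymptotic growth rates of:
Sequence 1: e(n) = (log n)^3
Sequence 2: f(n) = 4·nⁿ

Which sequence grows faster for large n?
Comparing growth rates:
Growth-rate hierarchy: log n ≺ any polynomial ≺ any exponential cⁿ (c>1) ≺ n! ≺ nⁿ.
super-exponential nⁿ dominates polylogarithmic (log n)^3 asymptotically.

f(n) grows faster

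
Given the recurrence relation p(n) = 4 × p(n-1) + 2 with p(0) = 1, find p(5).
Computing step by step:
p(0) = 1
p(1) = 4 × 1 + 2 = 6
p(2) = 4 × 6 + 2 = 26
p(3) = 4 × 26 + 2 = 106
p(4) = 4 × 106 + 2 = 426
p(5) = 4 × 426 + 2 = 1706

1706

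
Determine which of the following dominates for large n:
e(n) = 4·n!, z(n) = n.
Comparing growth rates:
Growth-rate hierarchy: log n ≺ any polynomial ≺ any exponential cⁿ (c>1) ≺ n! ≺ nⁿ.
factorial dominates polynomial degree 1 asymptotically.

e(n) grows faster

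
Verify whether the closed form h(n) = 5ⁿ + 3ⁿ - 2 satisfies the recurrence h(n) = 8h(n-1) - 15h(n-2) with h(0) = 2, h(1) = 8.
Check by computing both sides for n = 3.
From the recurrence with h(0) = 2, h(1) = 8:
  h(0) = 2, h(1) = 8, h(2) = 34, h(3) = 152
  so the recurrence gives h(3) = 152.
From the proposed closed form h(n) = 5ⁿ + 3ⁿ - 2:
  h(3) = 150.
The recurrence gives 152 but the closed form gives 150, so the closed form does not satisfy the recurrence.

No, the closed form is incorrect.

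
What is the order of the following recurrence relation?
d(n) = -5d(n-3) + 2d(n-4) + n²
The order is the largest lag k for which d(n-k) appears. Here the deepest term is d(n-4) (the n² term is non-homogeneous and does not affect the order), so the order is 4.

Order 4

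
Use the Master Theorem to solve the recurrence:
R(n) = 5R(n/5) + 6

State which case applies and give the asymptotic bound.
Master Theorem template: R(n) = a·R(n/b) + f(n).
Here: a=5, b=5, f(n)=6
Compute log_b(a) = log_5(5) = 1.
f(n) = 6 = O(n^(1-ε)) with ε = 1. Case 1: R(n) = Θ(n^log_b(a)) = Θ(n).

Case 1: R(n) = Θ(n)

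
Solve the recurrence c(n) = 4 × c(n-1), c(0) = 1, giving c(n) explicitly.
Recurrence: c(n) = 4 × c(n-1), initial: c(0) = 1.
Each term is 4 times the previous, so this is geometric with ratio 4. After n steps: c(n) = c(0)·4ⁿ = 4ⁿ.

c(n) = 4ⁿ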